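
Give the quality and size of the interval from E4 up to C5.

minor 6th

E to C spans six letter names (E-F-G-A-B-C) — that makes it a sixth of some quality.
A major sixth would be 9 semitones, but E4 to C5 is 8 — one semitone narrower, making it a minor sixth.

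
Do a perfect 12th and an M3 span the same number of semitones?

No

A perfect twelfth spans 19 semitones; a major third spans 4 semitones. They differ by 15.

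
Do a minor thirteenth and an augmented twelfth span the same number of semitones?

Both span 20 semitones: a minor thirteenth and an augmented twelfth are the same chromatic distance.

Yes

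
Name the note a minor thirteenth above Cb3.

Abb4

The thirteenth's letter: C up six letter names plus an octave → A.
A minor thirteenth is 20 semitones; 20 semitones up from Cb3 gives Abb4.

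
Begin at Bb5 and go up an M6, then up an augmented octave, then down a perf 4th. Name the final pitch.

A major sixth up from Bb5 is G6.
An augmented octave up from G6 is G#7.
Down a perfect fourth from G#7: D#7 (5 semitones down).

D#7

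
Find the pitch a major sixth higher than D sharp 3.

B sharp 3

Counting six letter names up from D lands on B.
A major sixth is 9 semitones; 9 semitones up from D#3 gives B#3.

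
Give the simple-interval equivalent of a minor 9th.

Subtracting seven from the interval number removes an octave: 9 − 7 = 2.
So a minor ninth is an octave plus a minor second. The quality is unchanged.

minor 2nd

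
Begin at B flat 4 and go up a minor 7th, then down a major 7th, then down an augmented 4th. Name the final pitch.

F double-flat 4

Bb4 up a minor seventh → Ab5 (10 semitones).
A major seventh down from Ab5 is Bbb4.
An augmented fourth down from Bbb4 is Fbb4.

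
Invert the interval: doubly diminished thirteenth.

First reduce the compound doubly diminished thirteenth to its simple form, a doubly diminished sixth.
The rule of nine gives the new number: 9 − 6 = 3, so a sixth becomes a third.
The quality also flips — doubly diminished becomes doubly augmented — giving a doubly augmented third.

doubly augmented third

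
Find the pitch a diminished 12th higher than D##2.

The twelfth's letter: D up five letter names plus an octave → A.
Moving 18 semitones up from D##2 (the size of a diminished twelfth) reaches A#3.

A#3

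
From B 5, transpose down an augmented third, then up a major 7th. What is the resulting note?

An augmented third down from B5 is Gb5.
A major seventh up from Gb5 is F6.

F 6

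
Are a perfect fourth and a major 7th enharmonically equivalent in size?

No

5 semitones (perfect fourth) vs 11 semitones (major seventh): not equal.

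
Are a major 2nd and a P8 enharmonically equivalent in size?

A major second is 2 semitones but a perfect octave is 12 semitones — different sizes.

No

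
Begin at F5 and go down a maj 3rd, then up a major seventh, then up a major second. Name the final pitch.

D6

A major third down from F5 is Db5.
Db5 up a major seventh → C6 (11 semitones).
C6 up a major second → D6 (2 semitones).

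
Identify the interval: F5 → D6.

major sixth

F to D spans six letter names (F-G-A-B-C-D): a sixth.
The major sixth spans 9 semitones, and F5 to D6 is exactly 9 semitones — so this is a major sixth.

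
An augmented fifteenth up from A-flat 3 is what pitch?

A fifteenth keeps the letter name A, two octaves up from A.
An augmented fifteenth spans 25 semitones, so from Ab3 the target pitch is A5.

A 5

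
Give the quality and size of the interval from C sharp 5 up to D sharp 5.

C to D spans two letter names (C-D): a second.
The major second spans 2 semitones, and C#5 to D#5 is exactly 2 semitones — so this is a major second.

major second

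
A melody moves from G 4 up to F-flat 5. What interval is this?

G to F spans seven letter names (G-A-B-C-D-E-F), so the interval is some kind of seventh.
A major seventh would be 11 semitones; G4 to Fb5 is 9, two semitones narrower, so the interval is diminished.

diminished 7th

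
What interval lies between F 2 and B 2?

augmented 4th

F to B spans four letter names (F-G-A-B), so the interval is some kind of fourth.
F2 to B2 spans 6 semitones — one semitone wider than the perfect fourth (5) — giving an augmented fourth.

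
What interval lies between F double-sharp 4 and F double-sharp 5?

perfect 8th

F to F is the same letter name, plus an octave — that makes it an octave of some quality.
F##4 to F##5 is 12 semitones, matching the perfect octave exactly, so the quality is perfect.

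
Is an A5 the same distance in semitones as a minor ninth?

No

An augmented fifth is 8 semitones but a minor ninth is 13 semitones — different sizes.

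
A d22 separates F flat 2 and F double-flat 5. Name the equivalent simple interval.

Subtracting seven from the interval number removes an octave: 22 − 14 = 8.
Quality carries through unchanged, so the simple form is a diminished octave.

diminished octave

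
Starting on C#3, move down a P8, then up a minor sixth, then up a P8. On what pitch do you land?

A3

A perfect octave down from C#3 is C#2.
C#2 up a minor sixth → A2 (8 semitones).
A2 up a perfect octave → A3 (12 semitones).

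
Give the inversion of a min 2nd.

Inverted interval numbers add to nine, so a second pairs with a seventh (2 + 7 = 9).
And minor becomes major under inversion, so we get a major seventh.

M7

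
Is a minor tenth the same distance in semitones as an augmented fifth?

A minor tenth spans 15 semitones; an augmented fifth spans 8 semitones. They differ by 7.

No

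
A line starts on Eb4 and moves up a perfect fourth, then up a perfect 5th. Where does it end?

Up a perfect fourth from Eb4: Ab4 (5 semitones up).
A perfect fifth up from Ab4 is Eb5.

Eb5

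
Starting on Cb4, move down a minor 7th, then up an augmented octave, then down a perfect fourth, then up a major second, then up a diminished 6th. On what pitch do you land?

Gb4

Cb4 down a minor seventh → Db3 (10 semitones).
An augmented octave up from Db3 is D4.
D4 down a perfect fourth → A3 (5 semitones).
A3 up a major second → B3 (2 semitones).
A diminished sixth up from B3 is Gb4.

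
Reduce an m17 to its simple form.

Take out 2 octaves (14 from the number): 17 − 14 = 3.
Quality carries through unchanged, so the simple form is a minor third.

minor 3rd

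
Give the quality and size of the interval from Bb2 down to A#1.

Descending from Bb2 to A#1 is the same interval as ascending A#1 to Bb2.
A to B spans two letter names (A-B), plus an octave — that makes it a ninth of some quality.
The major ninth is 14 semitones; here we have 12, two semitones narrower: diminished.

d9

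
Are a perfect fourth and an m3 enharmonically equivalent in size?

5 semitones (perfect fourth) vs 3 semitones (minor third): not equal.

No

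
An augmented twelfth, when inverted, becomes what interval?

First reduce the compound augmented twelfth to its simple form, an augmented fifth.
Inverted interval numbers add to nine, so a fifth pairs with a fourth (5 + 4 = 9).
Quality inverts too: augmented becomes diminished. That makes the inversion a diminished fourth.

d4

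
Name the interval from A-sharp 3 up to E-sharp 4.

A to E spans five letter names (A-B-C-D-E) — that makes it a fifth of some quality.
A#3 to E#4 is 7 semitones, matching the perfect fifth exactly, so the quality is perfect.

perfect fifth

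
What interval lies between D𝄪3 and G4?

D to G spans four letter names (D-E-F-G), plus an octave, so the interval is some kind of eleventh.
D##3 to G4 spans 15 semitones — two semitones narrower than the perfect eleventh (17) — giving a doubly diminished eleventh.
(Equivalently, a compound doubly diminished fourth: a doubly diminished fourth plus an octave.)

doubly diminished eleventh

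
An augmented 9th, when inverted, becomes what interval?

diminished 7th

First reduce the compound augmented ninth to its simple form, an augmented second.
Inverted interval numbers add to nine, so a second pairs with a seventh (2 + 7 = 9).
The quality also flips — augmented becomes diminished — giving a diminished seventh.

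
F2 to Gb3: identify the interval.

F to G spans two letter names (F-G), plus an octave: a ninth.
A major ninth would be 14 semitones, but F2 to Gb3 is 13 — one semitone narrower, making it a minor ninth.
(Equivalently, a compound minor second: a minor second plus an octave.)

minor ninth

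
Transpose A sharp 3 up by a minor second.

B 3

Counting two letter names up from A lands on B.
A minor second is 1 semitone; 1 semitone up from A#3 gives B3.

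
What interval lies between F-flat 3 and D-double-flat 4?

F to D spans six letter names (F-G-A-B-C-D), so the interval is some kind of sixth.
A major sixth would be 9 semitones, but Fb3 to Dbb4 is 8 — one semitone narrower, making it a minor sixth.

m6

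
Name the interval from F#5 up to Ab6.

F to A spans three letter names (F-G-A), plus an octave — that makes it a tenth of some quality.
The major tenth is 16 semitones; here we have 14, two semitones narrower: diminished.
(Equivalently, a compound diminished third: a diminished third plus an octave.)

diminished 10th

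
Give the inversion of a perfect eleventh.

P5

First reduce the compound perfect eleventh to its simple form, a perfect fourth.
Interval numbers invert to sum to nine: 4 + 5 = 9, so a fourth inverts to a fifth.
And perfect stays perfect under inversion, so we get a perfect fifth.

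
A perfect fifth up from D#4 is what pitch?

The fifth takes the letter from D up to A.
A perfect fifth is 7 semitones; 7 semitones up from D#4 gives A#4.

A#4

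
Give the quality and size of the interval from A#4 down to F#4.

Descending from A#4 to F#4 is the same interval as ascending F#4 to A#4.
F to A spans three letter names (F-G-A): a third.
The major third spans 4 semitones, and F#4 to A#4 is exactly 4 semitones — so this is a major third.

major third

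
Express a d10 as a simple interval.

Subtracting seven from the interval number removes an octave: 10 − 7 = 3.
Quality carries through unchanged, so the simple form is a diminished third.

diminished third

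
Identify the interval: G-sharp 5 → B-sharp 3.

minor thirteenth

Descending from G#5 to B#3 is the same interval as ascending B#3 to G#5.
B to G spans six letter names (B-C-D-E-F-G), plus an octave, so the interval is some kind of thirteenth.
A major thirteenth would be 21 semitones, but B#3 to G#5 is 20 — one semitone narrower, making it a minor thirteenth.
(Equivalently, a compound minor sixth: a minor sixth plus an octave.)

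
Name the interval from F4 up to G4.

F to G spans two letter names (F-G): a second.
Counting semitones, F4→G4 is 2, which is the major second.

major 2nd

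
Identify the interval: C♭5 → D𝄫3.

major fourteenth

Descending from Cb5 to Dbb3 is the same interval as ascending Dbb3 to Cb5.
D to C spans seven letter names (D-E-F-G-A-B-C), plus an octave: a fourteenth.
Dbb3 to Cb5 is 23 semitones, matching the major fourteenth exactly, so the quality is major.
(Equivalently, a compound major seventh: a major seventh plus an octave.)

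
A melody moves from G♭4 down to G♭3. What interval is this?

perfect octave

Descending from Gb4 to Gb3 is the same interval as ascending Gb3 to Gb4.
G to G is the same letter name, plus an octave: an octave.
Counting semitones, Gb3→Gb4 is 12, which is the perfect octave.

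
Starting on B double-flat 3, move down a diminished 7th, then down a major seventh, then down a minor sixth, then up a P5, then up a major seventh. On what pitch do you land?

B 2

Down a diminished seventh from Bbb3: C3 (9 semitones down).
Down a major seventh from C3: Db2 (11 semitones down).
A minor sixth down from Db2 is F1.
Up a perfect fifth from F1: C2 (7 semitones up).
A major seventh up from C2 is B2.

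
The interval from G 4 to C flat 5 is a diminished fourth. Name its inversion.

The rule of nine gives the new number: 9 − 4 = 5, so a fourth becomes a fifth.
And diminished becomes augmented under inversion, so we get an augmented fifth.

augmented fifth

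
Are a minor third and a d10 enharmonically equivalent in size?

No

3 semitones (minor third) vs 14 semitones (diminished tenth): not equal.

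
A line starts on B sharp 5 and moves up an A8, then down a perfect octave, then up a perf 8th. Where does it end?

An augmented octave up from B#5 is B##6.
B##6 down a perfect octave → B##5 (12 semitones).
Up a perfect octave from B##5: B##6 (12 semitones up).

B double-sharp 6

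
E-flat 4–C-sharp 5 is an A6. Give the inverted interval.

Interval numbers invert to sum to nine: 6 + 3 = 9, so a sixth inverts to a third.
Quality inverts too: augmented becomes diminished. That makes the inversion a diminished third.

diminished 3rd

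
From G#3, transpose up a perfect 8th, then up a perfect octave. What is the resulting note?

Up a perfect octave from G#3: G#4 (12 semitones up).
A perfect octave up from G#4 is G#5.

G#5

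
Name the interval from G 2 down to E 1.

minor tenth

Descending from G2 to E1 is the same interval as ascending E1 to G2.
E to G spans three letter names (E-F-G), plus an octave, so the interval is some kind of tenth.
A major tenth would be 16 semitones, but E1 to G2 is 15 — one semitone narrower, making it a minor tenth.
(Equivalently, a compound minor third: a minor third plus an octave.)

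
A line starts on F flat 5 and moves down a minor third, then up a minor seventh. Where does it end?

Fb5 down a minor third → Db5 (3 semitones).
Db5 up a minor seventh → Cb6 (10 semitones).

C flat 6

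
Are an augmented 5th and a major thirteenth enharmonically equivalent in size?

8 semitones (augmented fifth) vs 21 semitones (major thirteenth): not equal.

No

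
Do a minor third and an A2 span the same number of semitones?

A minor third = 3 semitones = an augmented second; enharmonically equal.

Yes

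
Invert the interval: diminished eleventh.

First reduce the compound diminished eleventh to its simple form, a diminished fourth.
The rule of nine gives the new number: 9 − 4 = 5, so a fourth becomes a fifth.
And diminished becomes augmented under inversion, so we get an augmented fifth.

augmented fifth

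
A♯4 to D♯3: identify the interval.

Descending from A#4 to D#3 is the same interval as ascending D#3 to A#4.
D to A spans five letter names (D-E-F-G-A), plus an octave, so the interval is some kind of twelfth.
Counting semitones, D#3→A#4 is 19, which is the perfect twelfth.
(Equivalently, a compound perfect fifth: a perfect fifth plus an octave.)

perfect twelfth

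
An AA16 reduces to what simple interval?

Each octave removed subtracts seven from the number: 16 − 14 = 2.
Quality carries through unchanged, so the simple form is a doubly augmented second.

doubly augmented 2nd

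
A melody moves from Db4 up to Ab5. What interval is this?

D to A spans five letter names (D-E-F-G-A), plus an octave: a twelfth.
Db4 to Ab5 is 19 semitones, matching the perfect twelfth exactly, so the quality is perfect.
(Equivalently, a compound perfect fifth: a perfect fifth plus an octave.)

perfect twelfth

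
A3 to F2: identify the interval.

major tenth

Descending from A3 to F2 is the same interval as ascending F2 to A3.
F to A spans three letter names (F-G-A), plus an octave: a tenth.
The major tenth spans 16 semitones, and F2 to A3 is exactly 16 semitones — so this is a major tenth.
(Equivalently, a compound major third: a major third plus an octave.)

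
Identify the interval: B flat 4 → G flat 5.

B to G spans six letter names (B-C-D-E-F-G) — that makes it a sixth of some quality.
Bb4 to Gb5 is 8 semitones, a half step short of the major sixth (9), so this is minor.

minor 6th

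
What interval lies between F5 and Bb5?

F to B spans four letter names (F-G-A-B) — that makes it a fourth of some quality.
F5 to Bb5 is 5 semitones, matching the perfect fourth exactly, so the quality is perfect.

perfect fourth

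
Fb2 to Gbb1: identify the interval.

major seventh

Descending from Fb2 to Gbb1 is the same interval as ascending Gbb1 to Fb2.
G to F spans seven letter names (G-A-B-C-D-E-F) — that makes it a seventh of some quality.
Counting semitones, Gbb1→Fb2 is 11, which is the major seventh.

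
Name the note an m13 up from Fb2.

Counting six letter names plus an octave up from F lands on D.
A minor thirteenth is 20 semitones; 20 semitones up from Fb2 gives Dbb4.

Dbb4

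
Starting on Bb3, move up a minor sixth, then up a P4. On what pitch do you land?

A minor sixth up from Bb3 is Gb4.
Gb4 up a perfect fourth → Cb5 (5 semitones).

Cb5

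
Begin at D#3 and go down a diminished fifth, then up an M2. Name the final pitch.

A##2

A diminished fifth down from D#3 is G##2.
A major second up from G##2 is A##2.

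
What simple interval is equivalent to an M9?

major 2nd

Take out an octave (7 from the number): 9 − 7 = 2.
So a major ninth is an octave plus a major second. The quality is unchanged.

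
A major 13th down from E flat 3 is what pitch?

Six letters down from E (plus an octave) reaches G.
A major thirteenth is 21 semitones; 21 semitones down from Eb3 gives Gb1.

G flat 1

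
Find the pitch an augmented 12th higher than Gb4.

D6

The twelfth's letter: G up five letter names plus an octave → D.
An augmented twelfth is 20 semitones; 20 semitones up from Gb4 gives D6.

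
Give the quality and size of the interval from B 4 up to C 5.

minor second

B to C spans two letter names (B-C) — that makes it a second of some quality.
At 1 semitone, B4→C5 falls one short of a major second: minor.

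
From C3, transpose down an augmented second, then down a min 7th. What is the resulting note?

C3 down an augmented second → Bbb2 (3 semitones).
Bbb2 down a minor seventh → Cb2 (10 semitones).

Cb2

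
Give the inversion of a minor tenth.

First reduce the compound minor tenth to its simple form, a minor third.
Inverted interval numbers add to nine, so a third pairs with a sixth (3 + 6 = 9).
And minor becomes major under inversion, so we get a major sixth.

M6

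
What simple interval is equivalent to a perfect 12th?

perfect 5th

Each octave removed subtracts seven from the number: 12 − 7 = 5.
So a perfect twelfth is an octave plus a perfect fifth. The quality is unchanged.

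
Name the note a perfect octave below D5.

D4

The letter stays D (same as the start), shifted an octave down.
A perfect octave spans 12 semitones, so from D5 the target pitch is D4.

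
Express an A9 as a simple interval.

Take out an octave (7 from the number): 9 − 7 = 2.
Quality carries through unchanged, so the simple form is an augmented second.

augmented second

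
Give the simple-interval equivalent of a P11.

perfect 4th

Take out an octave (7 from the number): 11 − 7 = 4.
So a perfect eleventh is an octave plus a perfect fourth. The quality is unchanged.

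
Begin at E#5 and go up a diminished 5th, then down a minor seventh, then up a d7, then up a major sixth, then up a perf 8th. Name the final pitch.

G7

E#5 up a diminished fifth → B5 (6 semitones).
A minor seventh down from B5 is C#5.
C#5 up a diminished seventh → Bb5 (9 semitones).
Up a major sixth from Bb5: G6 (9 semitones up).
Up a perfect octave from G6: G7 (12 semitones up).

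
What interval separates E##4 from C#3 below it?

Descending from E##4 to C#3 is the same interval as ascending C#3 to E##4.
C to E spans three letter names (C-D-E), plus an octave, so the interval is some kind of tenth.
A major tenth would be 16 semitones; C#3 to E##4 is 17, one semitone wider, so the interval is augmented.
(Equivalently, a compound augmented third: an augmented third plus an octave.)

augmented tenth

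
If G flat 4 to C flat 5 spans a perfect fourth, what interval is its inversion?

Inverted interval numbers add to nine, so a fourth pairs with a fifth (4 + 5 = 9).
Quality inverts too: perfect stays perfect. That makes the inversion a perfect fifth.

perfect 5th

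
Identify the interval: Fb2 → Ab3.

M10

F to A spans three letter names (F-G-A), plus an octave: a tenth.
Fb2 to Ab3 is 16 semitones, matching the major tenth exactly, so the quality is major.
(Equivalently, a compound major third: a major third plus an octave.)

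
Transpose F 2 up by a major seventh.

E 3

Seven letter names up from F: E.
A major seventh is 11 semitones; 11 semitones up from F2 gives E3.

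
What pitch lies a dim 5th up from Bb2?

Fb3

Five letter names up from B: F.
A diminished fifth is 6 semitones; 6 semitones up from Bb2 gives Fb3.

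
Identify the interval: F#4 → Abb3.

Descending from F#4 to Abb3 is the same interval as ascending Abb3 to F#4.
A to F spans six letter names (A-B-C-D-E-F) — that makes it a sixth of some quality.
A major sixth would be 9 semitones; Abb3 to F#4 is 11, two semitones wider, so the interval is doubly augmented.

doubly augmented 6th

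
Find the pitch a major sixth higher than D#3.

B#3

Counting six letter names up from D lands on B.
A major sixth is 9 semitones; 9 semitones up from D#3 gives B#3.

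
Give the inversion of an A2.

diminished seventh

Interval numbers invert to sum to nine: 2 + 7 = 9, so a second inverts to a seventh.
Quality inverts too: augmented becomes diminished. That makes the inversion a diminished seventh.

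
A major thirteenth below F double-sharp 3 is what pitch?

Counting six letter names plus an octave down from F lands on A.
A major thirteenth spans 21 semitones, so from F##3 the target pitch is A#1.

A sharp 1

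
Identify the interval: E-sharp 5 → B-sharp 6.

P12

E to B spans five letter names (E-F-G-A-B), plus an octave, so the interval is some kind of twelfth.
Counting semitones, E#5→B#6 is 19, which is the perfect twelfth.
(Equivalently, a compound perfect fifth: a perfect fifth plus an octave.)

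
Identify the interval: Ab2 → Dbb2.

augmented fifth

Descending from Ab2 to Dbb2 is the same interval as ascending Dbb2 to Ab2.
D to A spans five letter names (D-E-F-G-A) — that makes it a fifth of some quality.
A perfect fifth would be 7 semitones; Dbb2 to Ab2 is 8, one semitone wider, so the interval is augmented.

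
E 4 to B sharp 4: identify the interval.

augmented 5th

E to B spans five letter names (E-F-G-A-B), so the interval is some kind of fifth.
E4 to B#4 spans 8 semitones — one semitone wider than the perfect fifth (7) — giving an augmented fifth.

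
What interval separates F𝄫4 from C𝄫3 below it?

perfect eleventh

Descending from Fbb4 to Cbb3 is the same interval as ascending Cbb3 to Fbb4.
C to F spans four letter names (C-D-E-F), plus an octave — that makes it an eleventh of some quality.
Counting semitones, Cbb3→Fbb4 is 17, which is the perfect eleventh.
(Equivalently, a compound perfect fourth: a perfect fourth plus an octave.)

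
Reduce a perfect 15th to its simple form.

perfect 8th

Subtracting seven from the interval number removes an octave: 15 − 7 = 8.
That makes a perfect fifteenth a compound perfect octave — an octave plus a perfect octave.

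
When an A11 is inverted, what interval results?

First reduce the compound augmented eleventh to its simple form, an augmented fourth.
The rule of nine gives the new number: 9 − 4 = 5, so a fourth becomes a fifth.
And augmented becomes diminished under inversion, so we get a diminished fifth.

d5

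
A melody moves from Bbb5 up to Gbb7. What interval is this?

B to G spans six letter names (B-C-D-E-F-G), plus an octave — that makes it a thirteenth of some quality.
Bbb5 to Gbb7 is 20 semitones, a half step short of the major thirteenth (21), so this is minor.
(Equivalently, a compound minor sixth: a minor sixth plus an octave.)

minor thirteenth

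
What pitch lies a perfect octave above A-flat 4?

The letter stays A (same as the start), shifted an octave up.
A perfect octave is 12 semitones; 12 semitones up from Ab4 gives Ab5.

A-flat 5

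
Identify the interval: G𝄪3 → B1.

augmented thirteenth

Descending from G##3 to B1 is the same interval as ascending B1 to G##3.
B to G spans six letter names (B-C-D-E-F-G), plus an octave — that makes it a thirteenth of some quality.
B1 to G##3 spans 22 semitones — one semitone wider than the major thirteenth (21) — giving an augmented thirteenth.
(Equivalently, a compound augmented sixth: an augmented sixth plus an octave.)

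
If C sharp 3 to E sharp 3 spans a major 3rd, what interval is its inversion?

minor sixth

The rule of nine gives the new number: 9 − 3 = 6, so a third becomes a sixth.
And major becomes minor under inversion, so we get a minor sixth.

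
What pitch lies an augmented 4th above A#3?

Counting four letter names up from A lands on D.
Moving 6 semitones up from A#3 (the size of an augmented fourth) reaches D##4.

D##4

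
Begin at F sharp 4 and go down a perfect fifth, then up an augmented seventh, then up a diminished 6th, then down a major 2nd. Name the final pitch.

Down a perfect fifth from F#4: B3 (7 semitones down).
B3 up an augmented seventh → A##4 (12 semitones).
A diminished sixth up from A##4 is F#5.
Down a major second from F#5: E5 (2 semitones down).

E 5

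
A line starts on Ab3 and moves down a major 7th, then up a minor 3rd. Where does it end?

Ab3 down a major seventh → Bbb2 (11 semitones).
A minor third up from Bbb2 is Dbb3.

Dbb3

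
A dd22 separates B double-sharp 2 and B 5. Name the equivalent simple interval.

dd8

Take out 2 octaves (14 from the number): 22 − 14 = 8.
That makes a doubly diminished twenty-second a compound doubly diminished octave — 2 octaves plus a doubly diminished octave.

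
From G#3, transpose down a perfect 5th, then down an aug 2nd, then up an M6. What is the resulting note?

G3

G#3 down a perfect fifth → C#3 (7 semitones).
Down an augmented second from C#3: Bb2 (3 semitones down).
Bb2 up a major sixth → G3 (9 semitones).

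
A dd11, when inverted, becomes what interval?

doubly augmented 5th

First reduce the compound doubly diminished eleventh to its simple form, a doubly diminished fourth.
Interval numbers invert to sum to nine: 4 + 5 = 9, so a fourth inverts to a fifth.
Quality inverts too: doubly diminished becomes doubly augmented. That makes the inversion a doubly augmented fifth.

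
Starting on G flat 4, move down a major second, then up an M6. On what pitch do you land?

D flat 5

Gb4 down a major second → Fb4 (2 semitones).
Up a major sixth from Fb4: Db5 (9 semitones up).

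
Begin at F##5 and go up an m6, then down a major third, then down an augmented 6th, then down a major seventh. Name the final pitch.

Ebb4

Up a minor sixth from F##5: D#6 (8 semitones up).
D#6 down a major third → B5 (4 semitones).
Down an augmented sixth from B5: Db5 (10 semitones down).
Db5 down a major seventh → Ebb4 (11 semitones).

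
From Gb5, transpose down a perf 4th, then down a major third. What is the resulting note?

A perfect fourth down from Gb5 is Db5.
Down a major third from Db5: Bbb4 (4 semitones down).

Bbb4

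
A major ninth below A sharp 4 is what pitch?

Two letters down from A (plus an octave) reaches G.
A major ninth spans 14 semitones, so from A#4 the target pitch is G#3.

G sharp 3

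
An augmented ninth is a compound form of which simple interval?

Take out an octave (7 from the number): 9 − 7 = 2.
That makes an augmented ninth a compound augmented second — an octave plus an augmented second.

A2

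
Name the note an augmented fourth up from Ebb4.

Ab4

Counting four letter names up from E lands on A.
An augmented fourth is 6 semitones; 6 semitones up from Ebb4 gives Ab4.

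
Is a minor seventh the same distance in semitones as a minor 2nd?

A minor seventh is 10 semitones but a minor second is 1 semitone — different sizes.

No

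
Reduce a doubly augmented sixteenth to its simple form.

doubly augmented second

Subtracting seven from the interval number removes an octave: 16 − 14 = 2.
That makes a doubly augmented sixteenth a compound doubly augmented second — 2 octaves plus a doubly augmented second.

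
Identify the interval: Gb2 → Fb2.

Descending from Gb2 to Fb2 is the same interval as ascending Fb2 to Gb2.
F to G spans two letter names (F-G) — that makes it a second of some quality.
The major second spans 2 semitones, and Fb2 to Gb2 is exactly 2 semitones — so this is a major second.

M2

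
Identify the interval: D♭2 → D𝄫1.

A8

Descending from Db2 to Dbb1 is the same interval as ascending Dbb1 to Db2.
D to D is the same letter name, plus an octave, so the interval is some kind of octave.
The perfect octave is 12 semitones; here we have 13, one semitone wider: augmented.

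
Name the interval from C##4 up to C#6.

C to C is the same letter name, plus 2 octaves: a fifteenth.
A perfect fifteenth would be 24 semitones; C##4 to C#6 is 23, one semitone narrower, so the interval is diminished.
(Equivalently, a compound diminished octave: a diminished octave plus an octave.)

d15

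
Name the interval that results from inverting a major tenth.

First reduce the compound major tenth to its simple form, a major third.
The rule of nine gives the new number: 9 − 3 = 6, so a third becomes a sixth.
And major becomes minor under inversion, so we get a minor sixth.

m6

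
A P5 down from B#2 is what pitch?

E#2

The fifth takes the letter from B down to E.
Moving 7 semitones down from B#2 (the size of a perfect fifth) reaches E#2.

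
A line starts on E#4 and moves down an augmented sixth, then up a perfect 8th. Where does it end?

G4

Down an augmented sixth from E#4: G3 (10 semitones down).
A perfect octave up from G3 is G4.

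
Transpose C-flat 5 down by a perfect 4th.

Counting four letter names down from C lands on G.
Moving 5 semitones down from Cb5 (the size of a perfect fourth) reaches Gb4.

G-flat 4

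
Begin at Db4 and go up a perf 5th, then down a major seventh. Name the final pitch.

A perfect fifth up from Db4 is Ab4.
A major seventh down from Ab4 is Bbb3.

Bbb3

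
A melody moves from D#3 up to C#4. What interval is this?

m7

D to C spans seven letter names (D-E-F-G-A-B-C) — that makes it a seventh of some quality.
D#3 to C#4 is 10 semitones, a half step short of the major seventh (11), so this is minor.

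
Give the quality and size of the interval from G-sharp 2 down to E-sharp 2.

minor 3rd

Descending from G#2 to E#2 is the same interval as ascending E#2 to G#2.
E to G spans three letter names (E-F-G), so the interval is some kind of third.
E#2 to G#2 is 3 semitones, a half step short of the major third (4), so this is minor.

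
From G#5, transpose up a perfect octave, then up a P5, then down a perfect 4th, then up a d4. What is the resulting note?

D7

Up a perfect octave from G#5: G#6 (12 semitones up).
A perfect fifth up from G#6 is D#7.
A perfect fourth down from D#7 is A#6.
A diminished fourth up from A#6 is D7.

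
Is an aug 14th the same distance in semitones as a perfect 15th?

Both span 24 semitones: an augmented fourteenth and a perfect fifteenth are the same chromatic distance.

Yes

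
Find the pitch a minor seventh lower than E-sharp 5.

F-double-sharp 4

Seven letter names down from E: F.
A minor seventh is 10 semitones; 10 semitones down from E#5 gives F##4.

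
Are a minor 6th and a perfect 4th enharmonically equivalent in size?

No

A minor sixth spans 8 semitones; a perfect fourth spans 5 semitones. They differ by 3.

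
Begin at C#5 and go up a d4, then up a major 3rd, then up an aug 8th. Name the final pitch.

A#6

C#5 up a diminished fourth → F5 (4 semitones).
A major third up from F5 is A5.
An augmented octave up from A5 is A#6.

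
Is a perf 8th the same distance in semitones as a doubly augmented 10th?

No

12 semitones (perfect octave) vs 18 semitones (doubly augmented tenth): not equal.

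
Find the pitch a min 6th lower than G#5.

B#4

Counting six letter names down from G lands on B.
A minor sixth spans 8 semitones, so from G#5 the target pitch is B#4.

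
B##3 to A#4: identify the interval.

B to A spans seven letter names (B-C-D-E-F-G-A) — that makes it a seventh of some quality.
A major seventh would be 11 semitones; B##3 to A#4 is 9, two semitones narrower, so the interval is diminished.

diminished 7th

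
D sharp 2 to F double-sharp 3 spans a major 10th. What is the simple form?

Subtracting seven from the interval number removes an octave: 10 − 7 = 3.
Quality carries through unchanged, so the simple form is a major third.

major 3rd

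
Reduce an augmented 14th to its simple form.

Take out an octave (7 from the number): 14 − 7 = 7.
Quality carries through unchanged, so the simple form is an augmented seventh.

A7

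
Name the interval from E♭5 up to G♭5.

E to G spans three letter names (E-F-G), so the interval is some kind of third.
At 3 semitones, Eb5→Gb5 falls one short of a major third: minor.

minor third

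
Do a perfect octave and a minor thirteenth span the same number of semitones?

12 semitones (perfect octave) vs 20 semitones (minor thirteenth): not equal.

No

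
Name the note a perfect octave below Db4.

An octave keeps the letter name D, an octave down from D.
A perfect octave spans 12 semitones, so from Db4 the target pitch is Db3.

Db3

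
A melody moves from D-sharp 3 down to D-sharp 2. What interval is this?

Descending from D#3 to D#2 is the same interval as ascending D#2 to D#3.
D to D is the same letter name, plus an octave, so the interval is some kind of octave.
The perfect octave spans 12 semitones, and D#2 to D#3 is exactly 12 semitones — so this is a perfect octave.

P8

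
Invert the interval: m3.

Interval numbers invert to sum to nine: 3 + 6 = 9, so a third inverts to a sixth.
Quality inverts too: minor becomes major. That makes the inversion a major sixth.

major 6th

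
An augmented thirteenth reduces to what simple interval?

A6

Each octave removed subtracts seven from the number: 13 − 7 = 6.
Quality carries through unchanged, so the simple form is an augmented sixth.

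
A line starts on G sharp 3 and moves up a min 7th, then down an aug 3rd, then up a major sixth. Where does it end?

B flat 4

Up a minor seventh from G#3: F#4 (10 semitones up).
F#4 down an augmented third → Db4 (5 semitones).
Db4 up a major sixth → Bb4 (9 semitones).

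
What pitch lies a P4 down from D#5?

A#4

The fourth takes the letter from D down to A.
Moving 5 semitones down from D#5 (the size of a perfect fourth) reaches A#4.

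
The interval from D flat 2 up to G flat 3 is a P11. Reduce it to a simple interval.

Subtracting seven from the interval number removes an octave: 11 − 7 = 4.
So a perfect eleventh is an octave plus a perfect fourth. The quality is unchanged.

perfect fourth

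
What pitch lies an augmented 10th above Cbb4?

Eb5

Three letters up from C (plus an octave) reaches E.
Moving 17 semitones up from Cbb4 (the size of an augmented tenth) reaches Eb5.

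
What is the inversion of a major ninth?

First reduce the compound major ninth to its simple form, a major second.
Interval numbers invert to sum to nine: 2 + 7 = 9, so a second inverts to a seventh.
And major becomes minor under inversion, so we get a minor seventh.

minor 7th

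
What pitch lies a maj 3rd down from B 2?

Three letter names down from B: G.
A major third spans 4 semitones, so from B2 the target pitch is G2.

G 2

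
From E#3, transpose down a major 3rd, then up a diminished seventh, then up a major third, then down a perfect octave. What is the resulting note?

Down a major third from E#3: C#3 (4 semitones down).
C#3 up a diminished seventh → Bb3 (9 semitones).
Up a major third from Bb3: D4 (4 semitones up).
A perfect octave down from D4 is D3.

D3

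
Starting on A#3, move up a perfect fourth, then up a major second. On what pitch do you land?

E#4

Up a perfect fourth from A#3: D#4 (5 semitones up).
D#4 up a major second → E#4 (2 semitones).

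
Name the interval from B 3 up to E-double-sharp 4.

B to E spans four letter names (B-C-D-E): a fourth.
B3 to E##4 spans 7 semitones — two semitones wider than the perfect fourth (5) — giving a doubly augmented fourth.

doubly augmented fourth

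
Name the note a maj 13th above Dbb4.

Bbb5

Counting six letter names plus an octave up from D lands on B.
Moving 21 semitones up from Dbb4 (the size of a major thirteenth) reaches Bbb5.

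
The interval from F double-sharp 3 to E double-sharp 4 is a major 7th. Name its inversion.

The rule of nine gives the new number: 9 − 7 = 2, so a seventh becomes a second.
The quality also flips — major becomes minor — giving a minor second.

minor second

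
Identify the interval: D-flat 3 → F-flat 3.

D to F spans three letter names (D-E-F): a third.
A major third would be 4 semitones, but Db3 to Fb3 is 3 — one semitone narrower, making it a minor third.

minor third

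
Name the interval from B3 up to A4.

minor 7th

B to A spans seven letter names (B-C-D-E-F-G-A), so the interval is some kind of seventh.
B3 to A4 is 10 semitones, a half step short of the major seventh (11), so this is minor.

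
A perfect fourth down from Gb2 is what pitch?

Db2

The fourth takes the letter from G down to D.
A perfect fourth spans 5 semitones, so from Gb2 the target pitch is Db2.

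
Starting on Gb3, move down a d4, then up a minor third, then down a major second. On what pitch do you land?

Down a diminished fourth from Gb3: D3 (4 semitones down).
Up a minor third from D3: F3 (3 semitones up).
Down a major second from F3: Eb3 (2 semitones down).

Eb3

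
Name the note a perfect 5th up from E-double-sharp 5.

Five letter names up from E: B.
A perfect fifth is 7 semitones; 7 semitones up from E##5 gives B##5.

B-double-sharp 5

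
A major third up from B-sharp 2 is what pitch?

D-double-sharp 3

Three letter names up from B: D.
Moving 4 semitones up from B#2 (the size of a major third) reaches D##3.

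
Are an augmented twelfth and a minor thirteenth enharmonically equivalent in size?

Both span 20 semitones: an augmented twelfth and a minor thirteenth are the same chromatic distance.

Yes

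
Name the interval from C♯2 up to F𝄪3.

C to F spans four letter names (C-D-E-F), plus an octave: an eleventh.
The perfect eleventh is 17 semitones; here we have 18, one semitone wider: augmented.
(Equivalently, a compound augmented fourth: an augmented fourth plus an octave.)

augmented 11th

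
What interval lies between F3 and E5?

F to E spans seven letter names (F-G-A-B-C-D-E), plus an octave, so the interval is some kind of fourteenth.
Counting semitones, F3→E5 is 23, which is the major fourteenth.
(Equivalently, a compound major seventh: a major seventh plus an octave.)

M14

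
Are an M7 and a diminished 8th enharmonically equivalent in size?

A major seventh spans 11 semitones, and a diminished octave also spans 11 semitones — they're enharmonic.

Yes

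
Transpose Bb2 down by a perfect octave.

For an octave the letter name doesn't change: still B, an octave down.
A perfect octave is 12 semitones; 12 semitones down from Bb2 gives Bb1.

Bb1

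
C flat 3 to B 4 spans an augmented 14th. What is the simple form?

A7

Take out an octave (7 from the number): 14 − 7 = 7.
Quality carries through unchanged, so the simple form is an augmented seventh.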